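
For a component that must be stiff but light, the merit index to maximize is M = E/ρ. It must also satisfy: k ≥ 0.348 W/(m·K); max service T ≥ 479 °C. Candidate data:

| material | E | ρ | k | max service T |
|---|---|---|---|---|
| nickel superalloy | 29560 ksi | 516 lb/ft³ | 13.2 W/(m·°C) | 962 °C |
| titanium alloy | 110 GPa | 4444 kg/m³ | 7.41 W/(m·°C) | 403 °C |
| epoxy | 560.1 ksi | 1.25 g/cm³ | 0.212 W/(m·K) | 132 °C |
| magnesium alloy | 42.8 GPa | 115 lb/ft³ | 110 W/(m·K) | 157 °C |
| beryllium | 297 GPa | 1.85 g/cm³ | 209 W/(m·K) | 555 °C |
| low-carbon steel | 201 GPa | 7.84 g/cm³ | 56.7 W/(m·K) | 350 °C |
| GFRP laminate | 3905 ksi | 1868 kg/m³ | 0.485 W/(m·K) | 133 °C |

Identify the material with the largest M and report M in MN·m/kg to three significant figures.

Screen on constraints: k ≥ 0.348 W/(m·K); max service T ≥ 479 °C. Survivors: nickel superalloy, beryllium.
In SI units:
  nickel superalloy: E = 203.8 GPa, ρ = 8266 kg/m³
  beryllium: E = 297.0 GPa, ρ = 1850 kg/m³
  beryllium: M = 161 MN·m/kg
  nickel superalloy: M = 24.7 MN·m/kg
The maximum is for beryllium.

beryllium, M = 161 MN·m/kg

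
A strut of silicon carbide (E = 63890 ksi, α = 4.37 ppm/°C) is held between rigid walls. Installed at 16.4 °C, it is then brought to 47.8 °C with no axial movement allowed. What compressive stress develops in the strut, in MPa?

60.4 MPa

E = 63890 ksi = 440.5 GPa.
ΔT = 31.40 K. Constrained thermal stress σ = E·α·ΔT = 440.5×10³ MPa × 4.37×10⁻⁶ × 31.40 = 60.4 MPa (compressive).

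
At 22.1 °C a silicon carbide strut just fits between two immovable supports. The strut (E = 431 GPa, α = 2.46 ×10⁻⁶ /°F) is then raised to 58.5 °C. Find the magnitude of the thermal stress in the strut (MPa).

α = 2.46×10⁻⁶/°F × 9/5 = 4.43×10⁻⁶/K.
ΔT = 36.40 K. Constrained thermal stress σ = E·α·ΔT = 431.0×10³ MPa × 4.43×10⁻⁶ × 36.40 = 69.5 MPa (compressive).

69.5 MPa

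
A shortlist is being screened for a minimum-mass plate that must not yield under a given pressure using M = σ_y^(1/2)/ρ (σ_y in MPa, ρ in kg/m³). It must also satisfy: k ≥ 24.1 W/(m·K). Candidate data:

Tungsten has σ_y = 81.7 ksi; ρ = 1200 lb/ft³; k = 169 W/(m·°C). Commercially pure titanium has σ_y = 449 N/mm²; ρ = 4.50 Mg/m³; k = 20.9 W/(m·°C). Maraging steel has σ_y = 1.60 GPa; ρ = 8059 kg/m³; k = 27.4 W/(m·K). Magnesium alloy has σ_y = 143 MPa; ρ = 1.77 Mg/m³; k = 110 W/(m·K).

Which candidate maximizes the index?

Screen on constraints: k ≥ 24.1 W/(m·K). Survivors: tungsten, maraging steel, magnesium alloy.
In SI units:
  tungsten: σ_y = 563.3 MPa, ρ = 19220 kg/m³
  maraging steel: σ_y = 1600 MPa, ρ = 8059 kg/m³
  magnesium alloy: σ_y = 143.0 MPa, ρ = 1770 kg/m³
  magnesium alloy: M = 6.76×10⁻³
  maraging steel: M = 4.96×10⁻³
  tungsten: M = 1.23×10⁻³
The maximum is for magnesium alloy.

magnesium alloy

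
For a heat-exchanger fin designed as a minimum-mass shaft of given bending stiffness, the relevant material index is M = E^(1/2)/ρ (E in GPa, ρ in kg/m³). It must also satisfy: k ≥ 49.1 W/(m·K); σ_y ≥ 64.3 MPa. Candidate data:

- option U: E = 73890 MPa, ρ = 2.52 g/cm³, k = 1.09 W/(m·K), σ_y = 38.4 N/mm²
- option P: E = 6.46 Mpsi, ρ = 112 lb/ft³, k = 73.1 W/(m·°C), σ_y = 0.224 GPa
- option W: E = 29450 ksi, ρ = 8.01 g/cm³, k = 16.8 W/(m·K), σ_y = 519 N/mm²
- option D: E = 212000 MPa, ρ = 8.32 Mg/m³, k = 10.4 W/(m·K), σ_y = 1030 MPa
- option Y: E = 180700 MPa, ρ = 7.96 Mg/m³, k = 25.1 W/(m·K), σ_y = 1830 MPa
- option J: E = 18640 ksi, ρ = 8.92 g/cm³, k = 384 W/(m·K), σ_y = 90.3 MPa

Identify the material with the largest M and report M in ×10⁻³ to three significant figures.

option P, M = 3.72×10⁻³

Screen on constraints: k ≥ 49.1 W/(m·K); σ_y ≥ 64.3 MPa. Survivors: option P, option J.
Normalizing units and computing the index:
  option P: E = 44.54 GPa, ρ = 1794 kg/m³
  option J: E = 128.5 GPa, ρ = 8920 kg/m³
  option P: M = 3.72×10⁻³
  option J: M = 1.27×10⁻³
The maximum is for option P.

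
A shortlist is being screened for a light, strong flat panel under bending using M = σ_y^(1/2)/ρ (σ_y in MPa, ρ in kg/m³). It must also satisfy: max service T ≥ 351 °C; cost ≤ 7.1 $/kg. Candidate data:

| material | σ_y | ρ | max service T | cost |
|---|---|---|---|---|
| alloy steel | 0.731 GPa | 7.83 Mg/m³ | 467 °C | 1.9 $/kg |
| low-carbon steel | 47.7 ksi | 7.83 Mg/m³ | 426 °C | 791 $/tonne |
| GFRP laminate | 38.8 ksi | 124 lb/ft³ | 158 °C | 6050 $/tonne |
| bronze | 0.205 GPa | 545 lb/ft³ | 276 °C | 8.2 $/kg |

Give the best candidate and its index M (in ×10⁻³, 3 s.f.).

Screen on constraints: max service T ≥ 351 °C; cost ≤ 7.1 $/kg. Survivors: alloy steel, low-carbon steel.
Convert each candidate to consistent units, then evaluate M:
  alloy steel: σ_y = 731.0 MPa, ρ = 7830 kg/m³
  low-carbon steel: σ_y = 328.9 MPa, ρ = 7830 kg/m³
  alloy steel: M = 3.45×10⁻³
  low-carbon steel: M = 2.32×10⁻³
The maximum is for alloy steel.

alloy steel, M = 3.45×10⁻³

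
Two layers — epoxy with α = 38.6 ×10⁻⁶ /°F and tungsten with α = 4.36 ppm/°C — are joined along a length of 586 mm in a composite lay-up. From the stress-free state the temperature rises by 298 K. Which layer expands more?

epoxy: α = 38.6×10⁻⁶/°F × 9/5 = 69.5×10⁻⁶/K.
α(epoxy) = 69.5×10⁻⁶/K vs α(tungsten) = 4.36×10⁻⁶/K.
Higher α expands more for the same ΔT: epoxy.

epoxy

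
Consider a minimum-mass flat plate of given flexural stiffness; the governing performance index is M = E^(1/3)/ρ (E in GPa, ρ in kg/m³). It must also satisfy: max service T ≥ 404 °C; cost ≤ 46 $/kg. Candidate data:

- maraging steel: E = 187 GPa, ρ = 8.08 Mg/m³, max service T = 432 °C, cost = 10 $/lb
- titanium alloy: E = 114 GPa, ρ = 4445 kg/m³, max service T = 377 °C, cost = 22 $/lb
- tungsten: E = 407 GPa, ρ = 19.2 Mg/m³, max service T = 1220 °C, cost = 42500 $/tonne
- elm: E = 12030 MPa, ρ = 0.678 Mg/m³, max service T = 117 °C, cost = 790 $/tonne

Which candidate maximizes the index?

maraging steel

Screen on constraints: max service T ≥ 404 °C; cost ≤ 46 $/kg. Survivors: maraging steel, tungsten.
Convert each candidate to consistent units, then evaluate M:
  maraging steel: E = 187.0 GPa, ρ = 8080 kg/m³
  tungsten: E = 407.0 GPa, ρ = 19200 kg/m³
  maraging steel: M = 0.708×10⁻³
  tungsten: M = 0.386×10⁻³
Maraging steel has the largest M.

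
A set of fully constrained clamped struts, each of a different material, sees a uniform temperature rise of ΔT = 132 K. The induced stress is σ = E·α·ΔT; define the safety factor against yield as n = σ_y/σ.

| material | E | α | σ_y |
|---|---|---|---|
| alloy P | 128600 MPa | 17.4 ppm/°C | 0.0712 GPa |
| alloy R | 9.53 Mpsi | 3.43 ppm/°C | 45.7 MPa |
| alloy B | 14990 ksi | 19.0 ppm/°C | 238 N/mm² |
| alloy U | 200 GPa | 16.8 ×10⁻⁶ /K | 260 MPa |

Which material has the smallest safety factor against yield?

In consistent units (E in GPa, α in ×10⁻⁶/K, σ_y in MPa):
  alloy P: E = 128.6, α = 17.4, σ_y = 71.20 → σ = 295 MPa, n = 0.241
  alloy R: E = 65.71, α = 3.43, σ_y = 45.70 → σ = 29.7 MPa, n = 1.54
  alloy B: E = 103.4, α = 19.0, σ_y = 238.0 → σ = 259 MPa, n = 0.918
  alloy U: E = 200.0, α = 16.8, σ_y = 260.0 → σ = 444 MPa, n = 0.586
The minimum is alloy P at n = 0.241.

alloy P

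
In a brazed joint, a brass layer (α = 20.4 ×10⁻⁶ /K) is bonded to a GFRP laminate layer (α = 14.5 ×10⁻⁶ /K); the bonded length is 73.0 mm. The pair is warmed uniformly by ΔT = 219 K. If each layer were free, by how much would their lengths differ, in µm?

Δα = |20.4 − 14.5|×10⁻⁶/K = 5.90×10⁻⁶/K.
ΔL_mismatch = Δα·L·ΔT = 5.90×10⁻⁶ × 73.0 mm × 219.0 K = 94.3 µm.

94.3 µm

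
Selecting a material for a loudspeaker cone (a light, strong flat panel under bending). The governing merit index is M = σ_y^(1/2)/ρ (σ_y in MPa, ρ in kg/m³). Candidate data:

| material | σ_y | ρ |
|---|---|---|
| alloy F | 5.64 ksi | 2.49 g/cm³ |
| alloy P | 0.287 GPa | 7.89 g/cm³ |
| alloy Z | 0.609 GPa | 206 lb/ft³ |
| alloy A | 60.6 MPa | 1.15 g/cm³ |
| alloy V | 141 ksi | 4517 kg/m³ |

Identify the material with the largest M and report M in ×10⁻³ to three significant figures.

alloy Z, M = 7.48×10⁻³

Convert each candidate to consistent units, then evaluate M:
  alloy F: σ_y = 38.89 MPa, ρ = 2490 kg/m³
  alloy P: σ_y = 287.0 MPa, ρ = 7890 kg/m³
  alloy Z: σ_y = 609.0 MPa, ρ = 3300 kg/m³
  alloy A: σ_y = 60.60 MPa, ρ = 1150 kg/m³
  alloy V: σ_y = 972.2 MPa, ρ = 4517 kg/m³
  alloy Z: M = 7.48×10⁻³
  alloy V: M = 6.90×10⁻³
  alloy A: M = 6.77×10⁻³
  alloy F: M = 2.50×10⁻³
  alloy P: M = 2.15×10⁻³
Alloy Z ranks first.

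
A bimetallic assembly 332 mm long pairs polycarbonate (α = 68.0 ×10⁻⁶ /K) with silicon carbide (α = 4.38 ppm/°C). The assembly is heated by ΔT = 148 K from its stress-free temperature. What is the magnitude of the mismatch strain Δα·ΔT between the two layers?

Δα = |68.0 − 4.38|×10⁻⁶/K = 63.6×10⁻⁶/K.
Mismatch strain = Δα·ΔT = 63.6×10⁻⁶ × 148.0 = 9.42×10⁻³.

9.42×10⁻³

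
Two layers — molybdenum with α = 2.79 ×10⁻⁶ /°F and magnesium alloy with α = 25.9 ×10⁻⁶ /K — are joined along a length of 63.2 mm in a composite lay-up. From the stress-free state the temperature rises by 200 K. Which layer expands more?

molybdenum: α = 2.79×10⁻⁶/°F × 9/5 = 5.02×10⁻⁶/K.
α(molybdenum) = 5.02×10⁻⁶/K vs α(magnesium alloy) = 25.9×10⁻⁶/K.
Higher α expands more for the same ΔT: magnesium alloy.

magnesium alloy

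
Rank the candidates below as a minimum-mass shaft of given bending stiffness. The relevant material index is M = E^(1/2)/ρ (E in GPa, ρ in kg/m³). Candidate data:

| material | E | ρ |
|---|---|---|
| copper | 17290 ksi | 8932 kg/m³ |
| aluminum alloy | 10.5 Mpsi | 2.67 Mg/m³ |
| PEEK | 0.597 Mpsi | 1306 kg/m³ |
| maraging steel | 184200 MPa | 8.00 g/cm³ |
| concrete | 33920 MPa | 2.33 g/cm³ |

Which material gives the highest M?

Normalizing units and computing the index:
  copper: E = 119.2 GPa, ρ = 8932 kg/m³
  aluminum alloy: E = 72.39 GPa, ρ = 2670 kg/m³
  PEEK: E = 4.116 GPa, ρ = 1306 kg/m³
  maraging steel: E = 184.2 GPa, ρ = 8000 kg/m³
  concrete: E = 33.92 GPa, ρ = 2330 kg/m³
  aluminum alloy: M = 3.19×10⁻³
  concrete: M = 2.50×10⁻³
  maraging steel: M = 1.70×10⁻³
  PEEK: M = 1.55×10⁻³
  copper: M = 1.22×10⁻³
Aluminum alloy has the largest M.

aluminum alloy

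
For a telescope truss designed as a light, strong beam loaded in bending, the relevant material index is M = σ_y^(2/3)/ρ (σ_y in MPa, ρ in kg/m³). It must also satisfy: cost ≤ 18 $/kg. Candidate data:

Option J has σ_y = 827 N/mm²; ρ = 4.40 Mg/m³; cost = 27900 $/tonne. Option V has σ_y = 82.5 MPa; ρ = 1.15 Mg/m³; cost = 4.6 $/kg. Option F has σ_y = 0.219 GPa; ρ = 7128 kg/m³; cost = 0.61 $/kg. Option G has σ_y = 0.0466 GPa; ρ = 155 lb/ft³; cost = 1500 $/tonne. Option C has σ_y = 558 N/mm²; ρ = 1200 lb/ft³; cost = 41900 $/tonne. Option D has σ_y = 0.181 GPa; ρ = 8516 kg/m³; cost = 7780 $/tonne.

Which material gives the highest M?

option V

Screen on constraints: cost ≤ 18 $/kg. Survivors: option V, option F, option G, option D.
Putting every candidate on a common basis:
  option V: σ_y = 82.50 MPa, ρ = 1150 kg/m³
  option F: σ_y = 219.0 MPa, ρ = 7128 kg/m³
  option G: σ_y = 46.60 MPa, ρ = 2483 kg/m³
  option D: σ_y = 181.0 MPa, ρ = 8516 kg/m³
  option V: M = 16.5×10⁻³
  option G: M = 5.22×10⁻³
  option F: M = 5.10×10⁻³
  option D: M = 3.76×10⁻³
Option V ranks first.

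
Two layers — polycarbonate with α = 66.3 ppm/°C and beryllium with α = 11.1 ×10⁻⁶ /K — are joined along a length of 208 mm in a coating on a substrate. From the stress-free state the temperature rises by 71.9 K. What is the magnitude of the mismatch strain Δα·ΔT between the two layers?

3.97×10⁻³

Δα = |66.3 − 11.1|×10⁻⁶/K = 55.2×10⁻⁶/K.
Mismatch strain = Δα·ΔT = 55.2×10⁻⁶ × 71.9 = 3.97×10⁻³.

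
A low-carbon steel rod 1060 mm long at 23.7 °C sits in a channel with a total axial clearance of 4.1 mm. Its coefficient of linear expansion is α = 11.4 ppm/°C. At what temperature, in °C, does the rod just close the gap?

α·L₀·ΔT = 4.1 mm ⇒ ΔT = 4.1 / (11.4×10⁻⁶ × 1060.0) = 339.3 K.
T = 23.7 + 339.3 = 363.0 °C.

363 °C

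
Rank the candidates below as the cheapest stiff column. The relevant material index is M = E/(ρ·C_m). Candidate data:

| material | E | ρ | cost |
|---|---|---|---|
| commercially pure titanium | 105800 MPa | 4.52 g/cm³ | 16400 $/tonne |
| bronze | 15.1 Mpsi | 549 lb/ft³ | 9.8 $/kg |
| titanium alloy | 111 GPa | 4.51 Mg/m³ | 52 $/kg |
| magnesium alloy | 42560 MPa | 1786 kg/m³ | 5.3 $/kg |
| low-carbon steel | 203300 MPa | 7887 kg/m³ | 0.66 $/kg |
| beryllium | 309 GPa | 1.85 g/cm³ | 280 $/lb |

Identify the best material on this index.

low-carbon steel

Convert each candidate to consistent units, then evaluate M:
  commercially pure titanium: E = 105.8 GPa, ρ = 4520 kg/m³, cost = 16.40 $/kg
  bronze: E = 104.1 GPa, ρ = 8794 kg/m³, cost = 9.800 $/kg
  titanium alloy: E = 111.0 GPa, ρ = 4510 kg/m³, cost = 52.00 $/kg
  magnesium alloy: E = 42.56 GPa, ρ = 1786 kg/m³, cost = 5.300 $/kg
  low-carbon steel: E = 203.3 GPa, ρ = 7887 kg/m³, cost = 0.6600 $/kg
  beryllium: E = 309.0 GPa, ρ = 1850 kg/m³, cost = 617.3 $/kg
  low-carbon steel: M = 39.1 MN·m per $
  magnesium alloy: M = 4.50 MN·m per $
  commercially pure titanium: M = 1.43 MN·m per $
  bronze: M = 1.21 MN·m per $
  titanium alloy: M = 0.473 MN·m per $
  beryllium: M = 0.271 MN·m per $
The maximum is for low-carbon steel.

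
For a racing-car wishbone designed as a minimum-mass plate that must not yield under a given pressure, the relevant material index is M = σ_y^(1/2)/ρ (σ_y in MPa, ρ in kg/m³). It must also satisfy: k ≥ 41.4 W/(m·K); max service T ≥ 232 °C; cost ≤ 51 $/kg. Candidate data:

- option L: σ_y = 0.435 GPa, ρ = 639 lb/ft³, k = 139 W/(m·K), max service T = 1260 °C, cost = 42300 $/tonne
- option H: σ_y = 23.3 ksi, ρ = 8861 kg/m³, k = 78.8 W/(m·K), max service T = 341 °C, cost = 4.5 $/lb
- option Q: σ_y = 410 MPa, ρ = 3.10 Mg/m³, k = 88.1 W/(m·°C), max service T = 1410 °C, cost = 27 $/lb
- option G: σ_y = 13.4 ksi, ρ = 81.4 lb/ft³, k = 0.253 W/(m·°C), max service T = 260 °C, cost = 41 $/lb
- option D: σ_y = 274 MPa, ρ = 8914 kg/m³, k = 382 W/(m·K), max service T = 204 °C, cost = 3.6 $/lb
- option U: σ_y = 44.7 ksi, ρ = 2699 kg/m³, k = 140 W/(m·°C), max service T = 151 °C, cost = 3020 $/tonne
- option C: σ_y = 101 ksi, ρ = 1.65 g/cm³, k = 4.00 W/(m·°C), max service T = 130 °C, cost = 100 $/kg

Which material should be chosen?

option L

Screen on constraints: k ≥ 41.4 W/(m·K); max service T ≥ 232 °C; cost ≤ 51 $/kg. Survivors: option L, option H.
In SI units:
  option L: σ_y = 435.0 MPa, ρ = 10240 kg/m³
  option H: σ_y = 160.6 MPa, ρ = 8861 kg/m³
  option L: M = 2.04×10⁻³
  option H: M = 1.43×10⁻³
Option L has the largest M.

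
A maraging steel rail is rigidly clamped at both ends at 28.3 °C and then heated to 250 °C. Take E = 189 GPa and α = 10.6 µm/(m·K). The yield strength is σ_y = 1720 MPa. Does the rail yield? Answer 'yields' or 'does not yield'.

does not yield

ΔT = 221.7 K. Constrained thermal stress σ = E·α·ΔT = 189.0×10³ MPa × 10.6×10⁻⁶ × 221.7 = 444 MPa (compressive).
Compare to σ_y = 1720 MPa: σ < σ_y, so it does not yield.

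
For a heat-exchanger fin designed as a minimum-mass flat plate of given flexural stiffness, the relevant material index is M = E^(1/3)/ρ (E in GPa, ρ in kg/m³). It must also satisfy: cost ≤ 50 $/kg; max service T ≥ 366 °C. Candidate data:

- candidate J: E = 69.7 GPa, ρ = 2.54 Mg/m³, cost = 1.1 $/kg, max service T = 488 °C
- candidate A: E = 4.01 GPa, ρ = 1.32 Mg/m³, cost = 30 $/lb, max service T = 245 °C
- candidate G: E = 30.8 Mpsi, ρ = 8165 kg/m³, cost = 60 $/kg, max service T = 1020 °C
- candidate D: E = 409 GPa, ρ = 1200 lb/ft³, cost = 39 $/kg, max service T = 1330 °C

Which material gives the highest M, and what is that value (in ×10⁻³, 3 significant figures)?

candidate J, M = 1.62×10⁻³

Screen on constraints: cost ≤ 50 $/kg; max service T ≥ 366 °C. Survivors: candidate J, candidate D.
After converting to SI:
  candidate J: E = 69.70 GPa, ρ = 2540 kg/m³
  candidate D: E = 409.0 GPa, ρ = 19220 kg/m³
  candidate J: M = 1.62×10⁻³
  candidate D: M = 0.386×10⁻³
Candidate J has the largest M.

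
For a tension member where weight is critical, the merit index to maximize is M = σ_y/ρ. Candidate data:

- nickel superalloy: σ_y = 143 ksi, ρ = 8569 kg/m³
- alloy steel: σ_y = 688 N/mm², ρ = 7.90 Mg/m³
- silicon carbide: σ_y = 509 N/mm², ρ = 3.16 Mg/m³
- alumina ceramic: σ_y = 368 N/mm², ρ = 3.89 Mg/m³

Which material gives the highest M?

Putting every candidate on a common basis:
  nickel superalloy: σ_y = 986.0 MPa, ρ = 8569 kg/m³
  alloy steel: σ_y = 688.0 MPa, ρ = 7900 kg/m³
  silicon carbide: σ_y = 509.0 MPa, ρ = 3160 kg/m³
  alumina ceramic: σ_y = 368.0 MPa, ρ = 3890 kg/m³
  silicon carbide: M = 161 kN·m/kg
  nickel superalloy: M = 115 kN·m/kg
  alumina ceramic: M = 94.6 kN·m/kg
  alloy steel: M = 87.1 kN·m/kg
Silicon carbide has the largest M.

silicon carbide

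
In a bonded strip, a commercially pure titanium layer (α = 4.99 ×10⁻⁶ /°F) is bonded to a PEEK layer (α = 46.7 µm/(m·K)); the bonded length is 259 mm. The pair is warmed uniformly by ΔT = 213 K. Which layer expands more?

PEEK

commercially pure titanium: α = 4.99×10⁻⁶/°F × 9/5 = 8.98×10⁻⁶/K.
α(commercially pure titanium) = 8.98×10⁻⁶/K vs α(PEEK) = 46.7×10⁻⁶/K.
Higher α expands more for the same ΔT: PEEK.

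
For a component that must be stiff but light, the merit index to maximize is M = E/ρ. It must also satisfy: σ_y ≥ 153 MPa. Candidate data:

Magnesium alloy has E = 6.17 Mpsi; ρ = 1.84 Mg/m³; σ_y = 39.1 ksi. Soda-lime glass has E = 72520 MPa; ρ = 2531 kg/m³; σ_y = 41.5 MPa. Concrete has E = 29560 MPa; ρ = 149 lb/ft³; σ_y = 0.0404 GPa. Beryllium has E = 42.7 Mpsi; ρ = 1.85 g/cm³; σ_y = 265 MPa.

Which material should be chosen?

Screen on constraints: σ_y ≥ 153 MPa. Survivors: magnesium alloy, beryllium.
Normalizing units and computing the index:
  magnesium alloy: E = 42.54 GPa, ρ = 1840 kg/m³
  beryllium: E = 294.4 GPa, ρ = 1850 kg/m³
  beryllium: M = 159 MN·m/kg
  magnesium alloy: M = 23.1 MN·m/kg
Beryllium ranks first.

beryllium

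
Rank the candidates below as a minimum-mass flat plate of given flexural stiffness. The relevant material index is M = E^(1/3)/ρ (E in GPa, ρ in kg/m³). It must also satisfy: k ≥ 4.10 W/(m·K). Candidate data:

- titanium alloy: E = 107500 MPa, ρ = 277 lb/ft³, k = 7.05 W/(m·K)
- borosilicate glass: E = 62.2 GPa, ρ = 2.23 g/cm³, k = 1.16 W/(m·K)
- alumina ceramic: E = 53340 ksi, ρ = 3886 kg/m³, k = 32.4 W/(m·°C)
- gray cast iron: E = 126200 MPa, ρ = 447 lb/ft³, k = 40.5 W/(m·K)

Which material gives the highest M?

Screen on constraints: k ≥ 4.10 W/(m·K). Survivors: titanium alloy, alumina ceramic, gray cast iron.
In SI units:
  titanium alloy: E = 107.5 GPa, ρ = 4437 kg/m³
  alumina ceramic: E = 367.8 GPa, ρ = 3886 kg/m³
  gray cast iron: E = 126.2 GPa, ρ = 7160 kg/m³
  alumina ceramic: M = 1.84×10⁻³
  titanium alloy: M = 1.07×10⁻³
  gray cast iron: M = 0.701×10⁻³
Alumina ceramic ranks first.

alumina ceramic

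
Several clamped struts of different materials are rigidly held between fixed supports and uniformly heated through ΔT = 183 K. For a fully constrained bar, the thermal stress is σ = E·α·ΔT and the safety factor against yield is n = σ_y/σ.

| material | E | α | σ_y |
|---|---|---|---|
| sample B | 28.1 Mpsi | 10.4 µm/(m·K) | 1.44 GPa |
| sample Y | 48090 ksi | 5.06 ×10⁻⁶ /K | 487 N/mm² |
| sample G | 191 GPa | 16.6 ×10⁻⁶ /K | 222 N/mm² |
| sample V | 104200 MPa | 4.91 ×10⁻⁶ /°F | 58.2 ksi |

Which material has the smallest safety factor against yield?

Converting E to GPa, α to ×10⁻⁶/K, σ_y to MPa, then σ and n for each:
  sample B: E = 193.7, α = 10.4, σ_y = 1440 → σ = 369 MPa, n = 3.91
  sample Y: E = 331.6, α = 5.06, σ_y = 487.0 → σ = 307 MPa, n = 1.59
  sample G: E = 191.0, α = 16.6, σ_y = 222.0 → σ = 580 MPa, n = 0.383
  sample V: E = 104.2, α = 8.84, σ_y = 401.3 → σ = 169 MPa, n = 2.38
Sample G has the lowest safety factor, n = 0.383.

sample G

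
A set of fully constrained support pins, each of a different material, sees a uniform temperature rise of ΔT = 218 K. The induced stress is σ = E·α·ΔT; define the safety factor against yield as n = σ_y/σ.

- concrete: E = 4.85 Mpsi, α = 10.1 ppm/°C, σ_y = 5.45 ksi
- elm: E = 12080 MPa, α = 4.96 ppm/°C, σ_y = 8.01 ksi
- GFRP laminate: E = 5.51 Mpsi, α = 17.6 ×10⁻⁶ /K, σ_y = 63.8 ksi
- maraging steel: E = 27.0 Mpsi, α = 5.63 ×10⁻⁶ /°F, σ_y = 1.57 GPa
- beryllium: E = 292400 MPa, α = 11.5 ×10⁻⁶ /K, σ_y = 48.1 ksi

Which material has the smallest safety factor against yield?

Per material, after unit conversion:
  concrete: E = 33.44, α = 10.1, σ_y = 37.58 → σ = 73.6 MPa, n = 0.510
  elm: E = 12.08, α = 4.96, σ_y = 55.23 → σ = 13.1 MPa, n = 4.23
  GFRP laminate: E = 37.99, α = 17.6, σ_y = 439.9 → σ = 146 MPa, n = 3.02
  maraging steel: E = 186.2, α = 10.1, σ_y = 1570 → σ = 411 MPa, n = 3.82
  beryllium: E = 292.4, α = 11.5, σ_y = 331.6 → σ = 733 MPa, n = 0.452
Beryllium has the lowest safety factor, n = 0.452.

beryllium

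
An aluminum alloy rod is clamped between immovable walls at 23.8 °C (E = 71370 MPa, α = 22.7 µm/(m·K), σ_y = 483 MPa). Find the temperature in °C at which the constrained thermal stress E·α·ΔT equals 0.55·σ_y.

E = 71370 MPa = 71.37 GPa.
E·α·ΔT = 265.7 MPa ⇒ ΔT = 265.7 / (71.37×10³ × 22.7×10⁻⁶) = 164.0 K.
T = 23.8 + 164.0 = 187.8 °C.

188 °C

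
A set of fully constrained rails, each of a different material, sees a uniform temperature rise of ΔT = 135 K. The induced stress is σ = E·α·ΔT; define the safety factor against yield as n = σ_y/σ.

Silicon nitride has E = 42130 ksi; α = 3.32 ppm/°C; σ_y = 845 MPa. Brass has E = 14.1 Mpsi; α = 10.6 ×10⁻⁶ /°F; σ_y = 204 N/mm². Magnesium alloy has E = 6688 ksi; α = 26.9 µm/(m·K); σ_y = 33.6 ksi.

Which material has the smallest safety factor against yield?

With everything in SI (GPa, ×10⁻⁶/K, MPa):
  silicon nitride: E = 290.5, α = 3.32, σ_y = 845.0 → σ = 130 MPa, n = 6.49
  brass: E = 97.22, α = 19.1, σ_y = 204.0 → σ = 250 MPa, n = 0.815
  magnesium alloy: E = 46.11, α = 26.9, σ_y = 231.7 → σ = 167 MPa, n = 1.38
The minimum is brass at n = 0.815.

brass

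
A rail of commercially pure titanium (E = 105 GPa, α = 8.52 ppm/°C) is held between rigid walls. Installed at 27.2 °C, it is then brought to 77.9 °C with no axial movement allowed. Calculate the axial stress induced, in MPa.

ΔT = 50.70 K. Constrained thermal stress σ = E·α·ΔT = 105.0×10³ MPa × 8.52×10⁻⁶ × 50.70 = 45.4 MPa (compressive).

45.4 MPa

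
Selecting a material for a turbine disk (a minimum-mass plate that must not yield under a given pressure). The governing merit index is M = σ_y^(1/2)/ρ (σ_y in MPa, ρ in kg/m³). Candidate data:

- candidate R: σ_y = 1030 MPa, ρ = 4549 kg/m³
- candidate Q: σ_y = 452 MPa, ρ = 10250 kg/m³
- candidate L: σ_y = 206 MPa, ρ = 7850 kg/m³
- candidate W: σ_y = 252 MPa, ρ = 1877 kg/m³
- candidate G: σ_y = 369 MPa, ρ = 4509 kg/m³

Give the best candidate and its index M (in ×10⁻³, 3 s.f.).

Per-candidate index values:
  candidate W: M = 8.46×10⁻³
  candidate R: M = 7.06×10⁻³
  candidate G: M = 4.26×10⁻³
  candidate Q: M = 2.07×10⁻³
  candidate L: M = 1.83×10⁻³
Candidate W ranks first.

candidate W, M = 8.46×10⁻³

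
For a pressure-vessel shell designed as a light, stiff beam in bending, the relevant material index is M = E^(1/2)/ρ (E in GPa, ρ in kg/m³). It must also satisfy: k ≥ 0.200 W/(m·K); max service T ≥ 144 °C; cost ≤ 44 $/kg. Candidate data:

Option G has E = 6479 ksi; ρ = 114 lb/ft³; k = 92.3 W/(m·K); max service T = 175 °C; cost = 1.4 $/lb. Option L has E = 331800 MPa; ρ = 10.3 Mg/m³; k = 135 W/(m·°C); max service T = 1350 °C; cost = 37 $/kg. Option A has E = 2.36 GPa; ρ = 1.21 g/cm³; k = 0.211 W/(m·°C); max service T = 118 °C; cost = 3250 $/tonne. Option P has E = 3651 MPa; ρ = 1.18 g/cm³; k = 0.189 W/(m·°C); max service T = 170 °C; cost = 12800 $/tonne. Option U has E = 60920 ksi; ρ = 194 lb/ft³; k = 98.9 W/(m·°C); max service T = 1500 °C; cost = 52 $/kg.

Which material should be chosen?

Screen on constraints: k ≥ 0.200 W/(m·K); max service T ≥ 144 °C; cost ≤ 44 $/kg. Survivors: option G, option L.
Normalizing units and computing the index:
  option G: E = 44.67 GPa, ρ = 1826 kg/m³
  option L: E = 331.8 GPa, ρ = 10300 kg/m³
  option G: M = 3.66×10⁻³
  option L: M = 1.77×10⁻³
The maximum is for option G.

option G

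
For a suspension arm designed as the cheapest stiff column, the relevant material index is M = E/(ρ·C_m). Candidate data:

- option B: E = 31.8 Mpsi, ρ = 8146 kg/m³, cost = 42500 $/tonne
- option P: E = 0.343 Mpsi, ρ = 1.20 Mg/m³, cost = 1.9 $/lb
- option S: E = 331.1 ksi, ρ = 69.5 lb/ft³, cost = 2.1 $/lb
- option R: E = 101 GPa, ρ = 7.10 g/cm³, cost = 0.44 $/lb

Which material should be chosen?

option R

Normalizing units and computing the index:
  option B: E = 219.3 GPa, ρ = 8146 kg/m³, cost = 42.50 $/kg
  option P: E = 2.365 GPa, ρ = 1200 kg/m³, cost = 4.189 $/kg
  option S: E = 2.283 GPa, ρ = 1113 kg/m³, cost = 4.630 $/kg
  option R: E = 101.0 GPa, ρ = 7100 kg/m³, cost = 0.9700 $/kg
  option R: M = 14.7 MN·m per $
  option B: M = 0.633 MN·m per $
  option P: M = 0.470 MN·m per $
  option S: M = 0.443 MN·m per $
The maximum is for option R.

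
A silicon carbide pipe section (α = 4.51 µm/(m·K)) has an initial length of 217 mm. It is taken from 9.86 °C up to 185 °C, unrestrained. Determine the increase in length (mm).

0.171 mm

ΔT = 185 − 9.86 = 175.1 K.
ΔL = α·L₀·ΔT = 4.51×10⁻⁶ × 217 mm × 175.1 K = 0.171 mm.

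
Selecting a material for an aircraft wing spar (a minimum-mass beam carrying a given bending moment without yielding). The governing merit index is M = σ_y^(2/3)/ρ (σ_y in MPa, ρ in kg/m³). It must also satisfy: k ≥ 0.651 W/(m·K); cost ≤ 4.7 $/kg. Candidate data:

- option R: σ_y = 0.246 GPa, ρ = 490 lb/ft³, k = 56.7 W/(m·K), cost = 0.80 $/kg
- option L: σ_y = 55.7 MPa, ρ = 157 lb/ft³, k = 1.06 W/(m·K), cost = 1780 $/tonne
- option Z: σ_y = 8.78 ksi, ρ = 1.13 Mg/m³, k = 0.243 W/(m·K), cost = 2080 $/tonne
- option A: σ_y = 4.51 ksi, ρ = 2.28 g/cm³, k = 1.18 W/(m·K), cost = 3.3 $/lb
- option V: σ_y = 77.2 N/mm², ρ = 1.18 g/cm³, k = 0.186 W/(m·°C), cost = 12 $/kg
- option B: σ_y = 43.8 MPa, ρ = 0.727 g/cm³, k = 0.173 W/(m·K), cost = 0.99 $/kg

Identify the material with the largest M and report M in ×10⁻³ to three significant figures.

Screen on constraints: k ≥ 0.651 W/(m·K); cost ≤ 4.7 $/kg. Survivors: option R, option L.
Putting every candidate on a common basis:
  option R: σ_y = 246.0 MPa, ρ = 7849 kg/m³
  option L: σ_y = 55.70 MPa, ρ = 2515 kg/m³
  option L: M = 5.80×10⁻³
  option R: M = 5.00×10⁻³
Option L ranks first.

option L, M = 5.80×10⁻³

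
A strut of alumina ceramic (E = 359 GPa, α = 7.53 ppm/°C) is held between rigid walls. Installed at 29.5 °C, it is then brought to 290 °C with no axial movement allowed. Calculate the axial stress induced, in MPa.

ΔT = 260.5 K. Constrained thermal stress σ = E·α·ΔT = 359.0×10³ MPa × 7.53×10⁻⁶ × 260.5 = 704 MPa (compressive).

704 MPa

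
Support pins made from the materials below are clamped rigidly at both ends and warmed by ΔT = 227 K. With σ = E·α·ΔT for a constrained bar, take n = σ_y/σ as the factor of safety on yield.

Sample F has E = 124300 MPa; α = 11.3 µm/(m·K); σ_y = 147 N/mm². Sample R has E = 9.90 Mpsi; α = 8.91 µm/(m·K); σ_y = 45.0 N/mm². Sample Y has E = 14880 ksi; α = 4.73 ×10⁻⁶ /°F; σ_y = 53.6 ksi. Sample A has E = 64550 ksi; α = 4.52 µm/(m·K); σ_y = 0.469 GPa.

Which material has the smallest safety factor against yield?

sample R

With everything in SI (GPa, ×10⁻⁶/K, MPa):
  sample F: E = 124.3, α = 11.3, σ_y = 147.0 → σ = 319 MPa, n = 0.461
  sample R: E = 68.26, α = 8.91, σ_y = 45.00 → σ = 138 MPa, n = 0.326
  sample Y: E = 102.6, α = 8.51, σ_y = 369.6 → σ = 198 MPa, n = 1.86
  sample A: E = 445.1, α = 4.52, σ_y = 469.0 → σ = 457 MPa, n = 1.03
Sample R has the lowest safety factor, n = 0.326.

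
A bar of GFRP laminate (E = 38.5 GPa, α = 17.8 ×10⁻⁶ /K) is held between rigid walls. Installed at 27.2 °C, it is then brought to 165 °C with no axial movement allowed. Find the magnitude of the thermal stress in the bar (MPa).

ΔT = 137.8 K. Constrained thermal stress σ = E·α·ΔT = 38.50×10³ MPa × 17.8×10⁻⁶ × 137.8 = 94.4 MPa (compressive).

94.4 MPa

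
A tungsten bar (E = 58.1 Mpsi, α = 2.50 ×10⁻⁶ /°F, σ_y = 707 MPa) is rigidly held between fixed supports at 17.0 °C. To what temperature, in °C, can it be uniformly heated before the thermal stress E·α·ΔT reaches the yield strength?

E = 58.1 Mpsi = 400.6 GPa.
α = 2.50×10⁻⁶/°F × 9/5 = 4.50×10⁻⁶/K.
E·α·ΔT = 707.0 MPa ⇒ ΔT = 707.0 / (400.6×10³ × 4.50×10⁻⁶) = 392.2 K.
T = 17.0 + 392.2 = 409.2 °C.

409 °C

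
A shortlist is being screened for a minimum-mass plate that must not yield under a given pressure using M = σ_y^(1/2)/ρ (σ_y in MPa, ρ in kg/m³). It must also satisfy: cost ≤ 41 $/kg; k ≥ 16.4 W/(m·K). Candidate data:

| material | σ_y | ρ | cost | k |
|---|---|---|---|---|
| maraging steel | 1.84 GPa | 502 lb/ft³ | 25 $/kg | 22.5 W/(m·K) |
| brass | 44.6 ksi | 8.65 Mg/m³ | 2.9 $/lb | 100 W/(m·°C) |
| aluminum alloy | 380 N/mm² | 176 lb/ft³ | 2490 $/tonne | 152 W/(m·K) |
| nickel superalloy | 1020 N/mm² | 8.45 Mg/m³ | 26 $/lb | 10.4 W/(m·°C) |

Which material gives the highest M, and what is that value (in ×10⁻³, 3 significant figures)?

aluminum alloy, M = 6.91×10⁻³

Screen on constraints: cost ≤ 41 $/kg; k ≥ 16.4 W/(m·K). Survivors: maraging steel, brass, aluminum alloy.
Putting every candidate on a common basis:
  maraging steel: σ_y = 1840 MPa, ρ = 8041 kg/m³
  brass: σ_y = 307.5 MPa, ρ = 8650 kg/m³
  aluminum alloy: σ_y = 380.0 MPa, ρ = 2819 kg/m³
  aluminum alloy: M = 6.91×10⁻³
  maraging steel: M = 5.33×10⁻³
  brass: M = 2.03×10⁻³
Highest index: aluminum alloy.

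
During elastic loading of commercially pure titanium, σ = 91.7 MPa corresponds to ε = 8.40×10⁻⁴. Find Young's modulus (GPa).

E = σ/ε = 91.7 MPa / 8.40×10⁻⁴ = 109200 MPa = 109 GPa.

109 GPa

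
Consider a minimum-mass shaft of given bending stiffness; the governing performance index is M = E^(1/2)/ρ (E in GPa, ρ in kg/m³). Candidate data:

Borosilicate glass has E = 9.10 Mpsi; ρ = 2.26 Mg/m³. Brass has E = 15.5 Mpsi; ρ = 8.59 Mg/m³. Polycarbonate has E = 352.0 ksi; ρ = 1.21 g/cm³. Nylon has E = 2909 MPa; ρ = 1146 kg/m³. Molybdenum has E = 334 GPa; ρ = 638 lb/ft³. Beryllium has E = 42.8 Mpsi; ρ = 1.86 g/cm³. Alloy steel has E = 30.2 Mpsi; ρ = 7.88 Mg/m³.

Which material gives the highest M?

In SI units:
  borosilicate glass: E = 62.74 GPa, ρ = 2260 kg/m³
  brass: E = 106.9 GPa, ρ = 8590 kg/m³
  polycarbonate: E = 2.427 GPa, ρ = 1210 kg/m³
  nylon: E = 2.909 GPa, ρ = 1146 kg/m³
  molybdenum: E = 334.0 GPa, ρ = 10220 kg/m³
  beryllium: E = 295.1 GPa, ρ = 1860 kg/m³
  alloy steel: E = 208.2 GPa, ρ = 7880 kg/m³
  beryllium: M = 9.24×10⁻³
  borosilicate glass: M = 3.50×10⁻³
  alloy steel: M = 1.83×10⁻³
  molybdenum: M = 1.79×10⁻³
  nylon: M = 1.49×10⁻³
  polycarbonate: M = 1.29×10⁻³
  brass: M = 1.20×10⁻³
Beryllium ranks first.

beryllium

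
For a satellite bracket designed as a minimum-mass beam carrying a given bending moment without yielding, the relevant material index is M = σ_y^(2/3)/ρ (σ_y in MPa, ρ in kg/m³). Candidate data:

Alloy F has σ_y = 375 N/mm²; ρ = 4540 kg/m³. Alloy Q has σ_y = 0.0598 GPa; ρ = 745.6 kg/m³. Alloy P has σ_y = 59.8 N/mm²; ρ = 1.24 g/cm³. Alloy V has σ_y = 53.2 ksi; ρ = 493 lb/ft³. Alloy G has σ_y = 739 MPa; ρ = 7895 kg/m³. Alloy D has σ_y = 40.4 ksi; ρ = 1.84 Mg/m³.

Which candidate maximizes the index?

alloy D

In SI units:
  alloy F: σ_y = 375.0 MPa, ρ = 4540 kg/m³
  alloy Q: σ_y = 59.80 MPa, ρ = 745.6 kg/m³
  alloy P: σ_y = 59.80 MPa, ρ = 1240 kg/m³
  alloy V: σ_y = 366.8 MPa, ρ = 7897 kg/m³
  alloy G: σ_y = 739.0 MPa, ρ = 7895 kg/m³
  alloy D: σ_y = 278.5 MPa, ρ = 1840 kg/m³
  alloy D: M = 23.2×10⁻³
  alloy Q: M = 20.5×10⁻³
  alloy P: M = 12.3×10⁻³
  alloy F: M = 11.5×10⁻³
  alloy G: M = 10.4×10⁻³
  alloy V: M = 6.49×10⁻³
Highest index: alloy D.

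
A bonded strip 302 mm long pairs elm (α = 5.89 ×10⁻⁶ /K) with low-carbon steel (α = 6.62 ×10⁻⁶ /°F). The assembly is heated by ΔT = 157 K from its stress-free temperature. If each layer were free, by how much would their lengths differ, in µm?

286 µm

low-carbon steel: α = 6.62×10⁻⁶/°F × 9/5 = 11.9×10⁻⁶/K.
Δα = |5.89 − 11.9|×10⁻⁶/K = 6.03×10⁻⁶/K.
ΔL_mismatch = Δα·L·ΔT = 6.03×10⁻⁶ × 302.0 mm × 157.0 K = 286 µm.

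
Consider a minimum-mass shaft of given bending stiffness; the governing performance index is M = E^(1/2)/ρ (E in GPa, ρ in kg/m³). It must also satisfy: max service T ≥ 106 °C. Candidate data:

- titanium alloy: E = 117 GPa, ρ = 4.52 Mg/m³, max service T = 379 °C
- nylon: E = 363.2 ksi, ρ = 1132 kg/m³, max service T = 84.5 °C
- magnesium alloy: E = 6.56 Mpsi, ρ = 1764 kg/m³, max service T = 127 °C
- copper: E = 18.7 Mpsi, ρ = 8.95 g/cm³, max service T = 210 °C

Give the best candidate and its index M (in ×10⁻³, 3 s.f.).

magnesium alloy, M = 3.81×10⁻³

Screen on constraints: max service T ≥ 106 °C. Survivors: titanium alloy, magnesium alloy, copper.
Putting every candidate on a common basis:
  titanium alloy: E = 117.0 GPa, ρ = 4520 kg/m³
  magnesium alloy: E = 45.23 GPa, ρ = 1764 kg/m³
  copper: E = 128.9 GPa, ρ = 8950 kg/m³
  magnesium alloy: M = 3.81×10⁻³
  titanium alloy: M = 2.39×10⁻³
  copper: M = 1.27×10⁻³
The maximum is for magnesium alloy.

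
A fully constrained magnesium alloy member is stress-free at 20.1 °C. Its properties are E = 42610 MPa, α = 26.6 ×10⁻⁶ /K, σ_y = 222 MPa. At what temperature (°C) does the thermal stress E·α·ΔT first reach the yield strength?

216 °C

E = 42610 MPa = 42.61 GPa.
E·α·ΔT = 222.0 MPa ⇒ ΔT = 222.0 / (42.61×10³ × 26.6×10⁻⁶) = 195.9 K.
T = 20.1 + 195.9 = 216.0 °C.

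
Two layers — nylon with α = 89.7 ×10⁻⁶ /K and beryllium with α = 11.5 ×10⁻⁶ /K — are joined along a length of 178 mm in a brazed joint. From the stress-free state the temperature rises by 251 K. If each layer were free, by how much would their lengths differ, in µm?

Δα = |89.7 − 11.5|×10⁻⁶/K = 78.2×10⁻⁶/K.
ΔL_mismatch = Δα·L·ΔT = 78.2×10⁻⁶ × 178.0 mm × 251.0 K = 3490 µm.

3490 µm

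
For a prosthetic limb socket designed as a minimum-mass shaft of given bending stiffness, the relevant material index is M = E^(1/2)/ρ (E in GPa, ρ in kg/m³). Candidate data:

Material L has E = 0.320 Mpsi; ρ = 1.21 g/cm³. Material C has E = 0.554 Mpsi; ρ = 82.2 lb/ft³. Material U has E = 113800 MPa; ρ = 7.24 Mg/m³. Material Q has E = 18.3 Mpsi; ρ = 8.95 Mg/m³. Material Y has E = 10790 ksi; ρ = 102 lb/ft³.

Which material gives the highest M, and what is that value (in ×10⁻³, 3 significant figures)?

material Y, M = 5.28×10⁻³

Putting every candidate on a common basis:
  material L: E = 2.206 GPa, ρ = 1210 kg/m³
  material C: E = 3.820 GPa, ρ = 1317 kg/m³
  material U: E = 113.8 GPa, ρ = 7240 kg/m³
  material Q: E = 126.2 GPa, ρ = 8950 kg/m³
  material Y: E = 74.39 GPa, ρ = 1634 kg/m³
  material Y: M = 5.28×10⁻³
  material C: M = 1.48×10⁻³
  material U: M = 1.47×10⁻³
  material Q: M = 1.26×10⁻³
  material L: M = 1.23×10⁻³
Material Y has the largest M.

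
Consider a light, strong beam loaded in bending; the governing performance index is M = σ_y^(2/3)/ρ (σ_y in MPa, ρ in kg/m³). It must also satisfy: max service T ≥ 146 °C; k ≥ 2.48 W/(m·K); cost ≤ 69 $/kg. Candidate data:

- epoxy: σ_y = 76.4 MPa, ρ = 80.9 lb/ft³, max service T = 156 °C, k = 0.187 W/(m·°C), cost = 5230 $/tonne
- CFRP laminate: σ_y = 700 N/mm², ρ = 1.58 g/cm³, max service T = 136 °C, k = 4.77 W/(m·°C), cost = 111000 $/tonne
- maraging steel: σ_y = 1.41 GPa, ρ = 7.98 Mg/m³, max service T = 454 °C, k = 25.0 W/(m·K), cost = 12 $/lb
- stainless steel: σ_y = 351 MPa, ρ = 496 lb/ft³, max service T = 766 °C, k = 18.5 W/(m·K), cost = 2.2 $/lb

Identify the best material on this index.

maraging steel

Screen on constraints: max service T ≥ 146 °C; k ≥ 2.48 W/(m·K); cost ≤ 69 $/kg. Survivors: maraging steel, stainless steel.
In SI units:
  maraging steel: σ_y = 1410 MPa, ρ = 7980 kg/m³
  stainless steel: σ_y = 351.0 MPa, ρ = 7945 kg/m³
  maraging steel: M = 15.8×10⁻³
  stainless steel: M = 6.26×10⁻³
Maraging steel has the largest M.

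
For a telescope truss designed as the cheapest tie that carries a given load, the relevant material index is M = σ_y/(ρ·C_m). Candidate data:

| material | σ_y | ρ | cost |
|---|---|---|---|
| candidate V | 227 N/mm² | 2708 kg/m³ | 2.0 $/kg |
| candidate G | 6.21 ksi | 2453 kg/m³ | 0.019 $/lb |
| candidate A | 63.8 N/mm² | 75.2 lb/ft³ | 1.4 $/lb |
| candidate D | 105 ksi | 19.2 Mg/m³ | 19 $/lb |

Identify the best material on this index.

candidate G

In SI units:
  candidate V: σ_y = 227.0 MPa, ρ = 2708 kg/m³, cost = 2.000 $/kg
  candidate G: σ_y = 42.82 MPa, ρ = 2453 kg/m³, cost = 0.04189 $/kg
  candidate A: σ_y = 63.80 MPa, ρ = 1205 kg/m³, cost = 3.086 $/kg
  candidate D: σ_y = 723.9 MPa, ρ = 19200 kg/m³, cost = 41.89 $/kg
  candidate G: M = 417 kN·m per $
  candidate V: M = 41.9 kN·m per $
  candidate A: M = 17.2 kN·m per $
  candidate D: M = 0.900 kN·m per $
The maximum is for candidate G.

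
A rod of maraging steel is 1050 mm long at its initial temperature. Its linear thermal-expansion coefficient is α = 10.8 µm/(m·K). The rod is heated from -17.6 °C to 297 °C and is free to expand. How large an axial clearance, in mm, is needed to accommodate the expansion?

3.57 mm

ΔT = 297 − (-17.6) = 314.6 K.
ΔL = α·L₀·ΔT = 10.8×10⁻⁶ × 1050 mm × 314.6 K = 3.57 mm.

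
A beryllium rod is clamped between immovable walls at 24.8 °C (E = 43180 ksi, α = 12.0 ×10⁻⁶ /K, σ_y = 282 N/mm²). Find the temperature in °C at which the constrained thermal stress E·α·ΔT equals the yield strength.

E = 43180 ksi = 297.7 GPa.
σ_y = 282 N/mm² = 282.0 MPa.
E·α·ΔT = 282.0 MPa ⇒ ΔT = 282.0 / (297.7×10³ × 12.0×10⁻⁶) = 78.93 K.
T = 24.8 + 78.93 = 103.7 °C.

104 °C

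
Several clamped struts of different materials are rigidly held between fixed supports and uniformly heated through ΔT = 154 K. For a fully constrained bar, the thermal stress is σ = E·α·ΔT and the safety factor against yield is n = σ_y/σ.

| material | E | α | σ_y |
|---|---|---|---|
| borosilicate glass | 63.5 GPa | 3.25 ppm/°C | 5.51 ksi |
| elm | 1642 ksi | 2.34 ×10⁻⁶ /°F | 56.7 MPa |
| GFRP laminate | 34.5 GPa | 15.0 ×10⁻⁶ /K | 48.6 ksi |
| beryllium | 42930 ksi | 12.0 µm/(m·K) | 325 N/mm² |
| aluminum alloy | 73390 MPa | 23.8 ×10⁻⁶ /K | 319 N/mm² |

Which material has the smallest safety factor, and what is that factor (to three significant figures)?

Per material, after unit conversion:
  borosilicate glass: E = 63.50, α = 3.25, σ_y = 37.99 → σ = 31.8 MPa, n = 1.20
  elm: E = 11.32, α = 4.21, σ_y = 56.70 → σ = 7.34 MPa, n = 7.72
  GFRP laminate: E = 34.50, α = 15.0, σ_y = 335.1 → σ = 79.7 MPa, n = 4.20
  beryllium: E = 296.0, α = 12.0, σ_y = 325.0 → σ = 547 MPa, n = 0.594
  aluminum alloy: E = 73.39, α = 23.8, σ_y = 319.0 → σ = 269 MPa, n = 1.19
Smallest n: beryllium with n = 0.594.

beryllium, n = 0.594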